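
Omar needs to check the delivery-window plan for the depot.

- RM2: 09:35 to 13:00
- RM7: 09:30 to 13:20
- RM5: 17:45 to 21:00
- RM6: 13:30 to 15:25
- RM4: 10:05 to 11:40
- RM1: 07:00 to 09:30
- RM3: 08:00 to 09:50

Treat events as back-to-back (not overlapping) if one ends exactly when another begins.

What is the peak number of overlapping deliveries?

Sweep the timeline, counting +1 at each start and −1 at each end (ends before starts at a tie):
07:00 start RM1 → 1
08:00 start RM3 → 2
09:30 end RM1 → 1
09:30 start RM7 → 2
09:35 start RM2 → 3
09:50 end RM3 → 2
10:05 start RM4 → 3
11:40 end RM4 → 2
13:00 end RM2 → 1
13:20 end RM7 → 0
13:30 start RM6 → 1
15:25 end RM6 → 0
17:45 start RM5 → 1
21:00 end RM5 → 0
Peak is 3, at 09:35 (RM2, RM3, RM7).

3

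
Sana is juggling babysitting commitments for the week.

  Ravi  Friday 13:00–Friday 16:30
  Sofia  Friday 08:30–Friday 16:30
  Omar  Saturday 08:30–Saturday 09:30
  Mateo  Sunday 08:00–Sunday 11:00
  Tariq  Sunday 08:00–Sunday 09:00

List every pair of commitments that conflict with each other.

Mateo & Tariq, Ravi & Sofia

Check each pair: they overlap iff neither finishes before the other starts.
Sorted by start: Sofia, Ravi, Omar, Mateo, Tariq.
Ravi starts before Sofia ends → Sofia and Ravi overlap.
Omar starts after Sofia ends; Sofia is clear from here.
Omar starts after Ravi ends; Ravi is clear from here.
Mateo starts after Omar ends; Omar is clear from here.
Tariq starts before Mateo ends → Mateo and Tariq overlap.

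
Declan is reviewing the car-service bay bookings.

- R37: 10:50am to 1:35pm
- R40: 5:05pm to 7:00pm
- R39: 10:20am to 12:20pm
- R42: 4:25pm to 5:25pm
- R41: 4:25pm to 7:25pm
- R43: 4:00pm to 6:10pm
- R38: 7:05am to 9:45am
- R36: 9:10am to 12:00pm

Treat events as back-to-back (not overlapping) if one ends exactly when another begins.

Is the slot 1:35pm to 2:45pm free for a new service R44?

R38: ends 9:45am at or before R44 starts 1:35pm → clear.
R36: ends 12:00pm at or before R44 starts 1:35pm → clear.
R39: ends 12:20pm at or before R44 starts 1:35pm → clear.
R37: ends 1:35pm at or before R44 starts 1:35pm → clear.
R43: starts 4:00pm at or after R44 ends 2:45pm → clear.
R41: starts 4:25pm at or after R44 ends 2:45pm → clear.
R42: starts 4:25pm at or after R44 ends 2:45pm → clear.
R40: starts 5:05pm at or after R44 ends 2:45pm → clear.

Yes — the slot is free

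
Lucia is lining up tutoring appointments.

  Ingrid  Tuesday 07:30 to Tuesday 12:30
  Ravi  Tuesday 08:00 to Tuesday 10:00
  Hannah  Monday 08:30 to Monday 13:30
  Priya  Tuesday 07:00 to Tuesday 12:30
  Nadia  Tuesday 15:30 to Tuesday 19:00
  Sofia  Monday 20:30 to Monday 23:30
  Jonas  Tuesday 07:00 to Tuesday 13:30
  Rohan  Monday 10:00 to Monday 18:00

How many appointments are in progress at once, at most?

Walk through starts and ends in time order (an end at T is processed before a start at T):
Monday 08:30 start Hannah → 1
Monday 10:00 start Rohan → 2
Monday 13:30 end Hannah → 1
Monday 18:00 end Rohan → 0
Monday 20:30 start Sofia → 1
Monday 23:30 end Sofia → 0
Tuesday 07:00 start Jonas → 1
Tuesday 07:00 start Priya → 2
Tuesday 07:30 start Ingrid → 3
Tuesday 08:00 start Ravi → 4
Tuesday 10:00 end Ravi → 3
Tuesday 12:30 end Ingrid → 2
Tuesday 12:30 end Priya → 1
Tuesday 13:30 end Jonas → 0
Tuesday 15:30 start Nadia → 1
Tuesday 19:00 end Nadia → 0
Peak is 4, at Tuesday 08:00 (Ingrid, Jonas, Priya, Ravi).

4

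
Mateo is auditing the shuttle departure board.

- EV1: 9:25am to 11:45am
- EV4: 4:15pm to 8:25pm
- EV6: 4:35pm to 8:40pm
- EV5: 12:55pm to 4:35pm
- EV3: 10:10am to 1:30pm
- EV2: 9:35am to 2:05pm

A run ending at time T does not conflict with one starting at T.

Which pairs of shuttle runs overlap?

EV1 & EV2, EV1 & EV3, EV2 & EV3, EV2 & EV5, EV3 & EV5, EV4 & EV5, EV4 & EV6

Sorted by start: EV1, EV2, EV3, EV5, EV4, EV6.
EV2 starts before EV1 ends → EV1 and EV2 overlap.
EV3 starts before EV1 ends → EV1 and EV3 overlap.
EV5 starts after EV1 ends, so EV1 has no further overlaps.
EV3 starts before EV2 ends → EV2 and EV3 overlap.
EV5 starts before EV2 ends → EV2 and EV5 overlap.
EV4 starts after EV2 ends, so EV2 has no further overlaps.
EV5 starts before EV3 ends → EV3 and EV5 overlap.
EV4 starts after EV3 ends, so EV3 has no further overlaps.
EV4 starts before EV5 ends → EV5 and EV4 overlap.
EV6 starts exactly when EV5 ends (back-to-back, no overlap).
EV6 starts before EV4 ends → EV4 and EV6 overlap.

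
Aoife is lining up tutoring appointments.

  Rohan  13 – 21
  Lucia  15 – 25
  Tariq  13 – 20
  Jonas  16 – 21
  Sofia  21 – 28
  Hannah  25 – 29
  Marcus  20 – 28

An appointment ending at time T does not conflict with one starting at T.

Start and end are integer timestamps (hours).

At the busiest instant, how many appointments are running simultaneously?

4

Sweep the timeline, counting +1 at each start and −1 at each end (ends before starts at a tie):
13 start Rohan → 1
13 start Tariq → 2
15 start Lucia → 3
16 start Jonas → 4
20 end Tariq → 3
20 start Marcus → 4
21 end Jonas → 3
21 end Rohan → 2
21 start Sofia → 3
25 end Lucia → 2
25 start Hannah → 3
28 end Marcus → 2
28 end Sofia → 1
29 end Hannah → 0
Peak is 4, at 16 (Jonas, Lucia, Rohan, Tariq).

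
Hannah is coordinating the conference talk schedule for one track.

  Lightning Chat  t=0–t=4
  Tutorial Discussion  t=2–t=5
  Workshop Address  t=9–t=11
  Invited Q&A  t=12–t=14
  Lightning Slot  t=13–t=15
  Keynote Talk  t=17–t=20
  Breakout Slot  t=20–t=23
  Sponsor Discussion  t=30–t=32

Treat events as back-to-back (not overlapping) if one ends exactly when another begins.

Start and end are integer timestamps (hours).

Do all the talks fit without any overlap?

No

Sorted by start: Lightning Chat, Tutorial Discussion, Workshop Address, Invited Q&A, Lightning Slot, Keynote Talk, Breakout Slot, Sponsor Discussion.
Tutorial Discussion starts before Lightning Chat ends → Lightning Chat and Tutorial Discussion overlap.
That's a conflict, so the schedule is not conflict-free.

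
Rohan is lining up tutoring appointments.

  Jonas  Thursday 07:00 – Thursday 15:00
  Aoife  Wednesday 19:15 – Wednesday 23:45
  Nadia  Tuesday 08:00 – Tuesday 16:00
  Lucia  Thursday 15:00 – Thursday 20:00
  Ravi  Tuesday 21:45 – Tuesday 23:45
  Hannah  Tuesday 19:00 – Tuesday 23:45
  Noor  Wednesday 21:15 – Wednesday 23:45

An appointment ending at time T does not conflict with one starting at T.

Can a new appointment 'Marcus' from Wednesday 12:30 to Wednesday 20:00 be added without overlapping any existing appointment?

Nadia: ends Tuesday 16:00 at or before Marcus starts Wednesday 12:30 → clear.
Hannah: ends Tuesday 23:45 at or before Marcus starts Wednesday 12:30 → clear.
Ravi: ends Tuesday 23:45 at or before Marcus starts Wednesday 12:30 → clear.
Aoife: starts Wednesday 19:15 before Marcus ends Wednesday 20:00, and ends Wednesday 23:45 after Marcus starts Wednesday 12:30 → overlap.
Noor: starts Wednesday 21:15 at or after Marcus ends Wednesday 20:00 → clear.
Jonas: starts Thursday 07:00 at or after Marcus ends Wednesday 20:00 → clear.
Lucia: starts Thursday 15:00 at or after Marcus ends Wednesday 20:00 → clear.
Marcus overlaps Aoife.

No — it overlaps Aoife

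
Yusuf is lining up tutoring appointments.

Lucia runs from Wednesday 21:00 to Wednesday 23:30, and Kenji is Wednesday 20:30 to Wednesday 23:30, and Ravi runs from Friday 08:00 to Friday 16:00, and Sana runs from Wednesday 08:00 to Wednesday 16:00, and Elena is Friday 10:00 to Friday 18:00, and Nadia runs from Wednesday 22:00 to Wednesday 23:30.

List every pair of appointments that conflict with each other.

Two intervals overlap when each starts before the other ends.
Sorted by start: Sana, Kenji, Lucia, Nadia, Ravi, Elena.
Kenji starts after Sana ends, so nothing later overlaps Sana either.
Lucia starts before Kenji ends → Kenji and Lucia overlap.
Nadia starts before Kenji ends → Kenji and Nadia overlap.
Ravi starts after Kenji ends, so nothing later overlaps Kenji either.
Nadia starts before Lucia ends → Lucia and Nadia overlap.
Ravi starts after Lucia ends, so nothing later overlaps Lucia either.
Ravi starts after Nadia ends, so nothing later overlaps Nadia either.
Elena starts before Ravi ends → Ravi and Elena overlap.

Elena & Ravi, Kenji & Lucia, Kenji & Nadia, Lucia & Nadia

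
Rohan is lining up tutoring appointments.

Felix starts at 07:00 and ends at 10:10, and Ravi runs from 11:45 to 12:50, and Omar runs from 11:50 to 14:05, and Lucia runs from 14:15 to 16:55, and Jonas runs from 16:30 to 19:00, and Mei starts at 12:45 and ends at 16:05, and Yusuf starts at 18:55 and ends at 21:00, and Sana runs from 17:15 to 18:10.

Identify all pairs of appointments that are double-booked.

Jonas & Lucia, Jonas & Sana, Jonas & Yusuf, Lucia & Mei, Mei & Omar, Mei & Ravi, Omar & Ravi

Two intervals overlap when each starts before the other ends.
Sorted by start: Felix, Ravi, Omar, Mei, Lucia, Jonas, Sana, Yusuf.
Ravi starts after Felix ends — done with Felix.
Omar starts before Ravi ends → Ravi and Omar overlap.
Mei starts before Ravi ends → Ravi and Mei overlap.
Lucia starts after Ravi ends — done with Ravi.
Mei starts before Omar ends → Omar and Mei overlap.
Lucia starts after Omar ends — done with Omar.
Lucia starts before Mei ends → Mei and Lucia overlap.
Jonas starts after Mei ends — done with Mei.
Jonas starts before Lucia ends → Lucia and Jonas overlap.
Sana starts after Lucia ends — done with Lucia.
Sana starts before Jonas ends → Jonas and Sana overlap.
Yusuf starts before Jonas ends → Jonas and Yusuf overlap.
Yusuf starts after Sana ends.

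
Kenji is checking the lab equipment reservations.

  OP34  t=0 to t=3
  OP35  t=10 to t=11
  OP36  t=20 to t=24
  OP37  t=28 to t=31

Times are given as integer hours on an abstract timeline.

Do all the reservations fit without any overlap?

Two intervals overlap when each starts before the other ends.
Sorted by start: OP34, OP35, OP36, OP37.
OP35 starts after OP34 ends; OP34 is clear from here.
OP36 starts after OP35 ends; OP35 is clear from here.
OP37 starts after OP36 ends.
Every pair is clear; the schedule has no overlaps.

Yes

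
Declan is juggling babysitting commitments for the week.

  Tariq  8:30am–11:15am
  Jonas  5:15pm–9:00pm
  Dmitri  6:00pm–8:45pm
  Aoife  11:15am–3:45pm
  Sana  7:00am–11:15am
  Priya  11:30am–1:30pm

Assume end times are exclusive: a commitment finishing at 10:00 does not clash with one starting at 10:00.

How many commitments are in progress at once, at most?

2

Sort all start/end points and keep a running count:
7:00am start Sana → 1
8:30am start Tariq → 2
11:15am end Sana → 1
11:15am end Tariq → 0
11:15am start Aoife → 1
11:30am start Priya → 2
1:30pm end Priya → 1
3:45pm end Aoife → 0
5:15pm start Jonas → 1
6:00pm start Dmitri → 2
8:45pm end Dmitri → 1
9:00pm end Jonas → 0
Peak is 2, at 8:30am (Sana, Tariq).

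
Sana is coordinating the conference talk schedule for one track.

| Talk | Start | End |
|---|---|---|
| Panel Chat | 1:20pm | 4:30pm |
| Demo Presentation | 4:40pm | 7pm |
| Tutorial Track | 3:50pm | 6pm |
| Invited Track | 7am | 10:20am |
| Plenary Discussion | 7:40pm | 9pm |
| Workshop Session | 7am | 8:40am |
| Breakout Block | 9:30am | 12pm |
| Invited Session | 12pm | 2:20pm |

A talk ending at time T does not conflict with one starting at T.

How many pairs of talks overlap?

Sorted by start: Workshop Session, Invited Track, Breakout Block, Invited Session, Panel Chat, Tutorial Track, Demo Presentation, Plenary Discussion.
Invited Track starts before Workshop Session ends → Workshop Session and Invited Track overlap.
Breakout Block starts after Workshop Session ends; Workshop Session is clear from here.
Breakout Block starts before Invited Track ends → Invited Track and Breakout Block overlap.
Invited Session starts after Invited Track ends; Invited Track is clear from here.
Invited Session starts exactly when Breakout Block ends (back-to-back, no overlap); Breakout Block is clear from here.
Panel Chat starts before Invited Session ends → Invited Session and Panel Chat overlap.
Tutorial Track starts after Invited Session ends; Invited Session is clear from here.
Tutorial Track starts before Panel Chat ends → Panel Chat and Tutorial Track overlap.
Demo Presentation starts after Panel Chat ends; Panel Chat is clear from here.
Demo Presentation starts before Tutorial Track ends → Tutorial Track and Demo Presentation overlap.
Plenary Discussion starts after Tutorial Track ends.
Plenary Discussion starts after Demo Presentation ends.
Overlapping pairs: Breakout Block & Invited Track, Demo Presentation & Tutorial Track, Invited Session & Panel Chat, Invited Track & Workshop Session, Panel Chat & Tutorial Track — 5 in total.

5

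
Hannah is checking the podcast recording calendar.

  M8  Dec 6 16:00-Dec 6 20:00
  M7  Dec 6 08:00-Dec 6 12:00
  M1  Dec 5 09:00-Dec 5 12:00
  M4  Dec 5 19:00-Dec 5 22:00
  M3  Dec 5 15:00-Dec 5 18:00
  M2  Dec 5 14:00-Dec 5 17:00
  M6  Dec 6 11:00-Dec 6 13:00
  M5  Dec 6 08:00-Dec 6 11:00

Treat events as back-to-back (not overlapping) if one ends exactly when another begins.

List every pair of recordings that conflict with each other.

M2 & M3, M5 & M7, M6 & M7

Sorted by start: M1, M2, M3, M4, M5, M7, M6, M8.
M2 starts after M1 ends, so M1 has no further overlaps.
M3 starts before M2 ends → M2 and M3 overlap.
M4 starts after M2 ends, so M2 has no further overlaps.
M4 starts after M3 ends, so M3 has no further overlaps.
M5 starts after M4 ends, so M4 has no further overlaps.
M7 starts before M5 ends → M5 and M7 overlap.
M6 starts exactly when M5 ends (back-to-back, no overlap), so M5 has no further overlaps.
M6 starts before M7 ends → M7 and M6 overlap.
M8 starts after M7 ends.
M8 starts after M6 ends.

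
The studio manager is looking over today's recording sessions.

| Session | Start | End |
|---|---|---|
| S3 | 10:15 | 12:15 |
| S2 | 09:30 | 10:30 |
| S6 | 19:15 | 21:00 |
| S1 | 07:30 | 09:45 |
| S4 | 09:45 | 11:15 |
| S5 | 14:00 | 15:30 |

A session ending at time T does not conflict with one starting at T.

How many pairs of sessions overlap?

Sorted by start: S1, S2, S4, S3, S5, S6.
S2 starts before S1 ends → S1 and S2 overlap.
S4 starts exactly when S1 ends (back-to-back, no overlap), so S1 has no further overlaps.
S4 starts before S2 ends → S2 and S4 overlap.
S3 starts before S2 ends → S2 and S3 overlap.
S5 starts after S2 ends, so S2 has no further overlaps.
S3 starts before S4 ends → S4 and S3 overlap.
S5 starts after S4 ends, so S4 has no further overlaps.
S5 starts after S3 ends, so S3 has no further overlaps.
S6 starts after S5 ends.
Overlapping pairs: S1 & S2, S2 & S3, S2 & S4, S3 & S4 — 4 in total.

4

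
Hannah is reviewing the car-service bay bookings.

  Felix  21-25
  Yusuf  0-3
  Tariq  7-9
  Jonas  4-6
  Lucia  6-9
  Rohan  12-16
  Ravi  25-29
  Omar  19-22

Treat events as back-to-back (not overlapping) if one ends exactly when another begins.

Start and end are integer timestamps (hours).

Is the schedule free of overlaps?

No

Check each pair: they overlap iff neither finishes before the other starts.
Sorted by start: Yusuf, Jonas, Lucia, Tariq, Rohan, Omar, Felix, Ravi.
Jonas starts after Yusuf ends, so nothing later overlaps Yusuf either.
Lucia starts exactly when Jonas ends (back-to-back, no overlap), so nothing later overlaps Jonas either.
Tariq starts before Lucia ends → Lucia and Tariq overlap.
That's a conflict, so the schedule is not conflict-free.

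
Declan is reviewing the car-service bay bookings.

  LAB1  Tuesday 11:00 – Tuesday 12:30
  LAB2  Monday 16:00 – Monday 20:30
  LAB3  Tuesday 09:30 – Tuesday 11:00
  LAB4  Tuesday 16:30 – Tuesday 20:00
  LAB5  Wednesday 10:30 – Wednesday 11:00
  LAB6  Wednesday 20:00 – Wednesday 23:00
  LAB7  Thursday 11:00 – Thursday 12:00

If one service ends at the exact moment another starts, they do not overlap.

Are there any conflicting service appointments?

Sorted by start: LAB2, LAB3, LAB1, LAB4, LAB5, LAB6, LAB7.
LAB3 starts after LAB2 ends; LAB2 is clear from here.
LAB1 starts exactly when LAB3 ends (back-to-back, no overlap); LAB3 is clear from here.
LAB4 starts after LAB1 ends; LAB1 is clear from here.
LAB5 starts after LAB4 ends; LAB4 is clear from here.
LAB6 starts after LAB5 ends; LAB5 is clear from here.
LAB7 starts after LAB6 ends.
Every pair is clear; the schedule has no overlaps.

No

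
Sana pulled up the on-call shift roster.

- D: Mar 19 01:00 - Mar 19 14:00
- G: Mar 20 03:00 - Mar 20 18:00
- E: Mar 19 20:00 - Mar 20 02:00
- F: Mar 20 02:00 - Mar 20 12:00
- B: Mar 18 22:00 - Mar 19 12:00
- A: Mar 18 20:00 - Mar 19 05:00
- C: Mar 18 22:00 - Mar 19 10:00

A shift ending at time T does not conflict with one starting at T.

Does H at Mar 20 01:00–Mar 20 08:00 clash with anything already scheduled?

A: ends Mar 19 05:00 at or before H starts Mar 20 01:00 → clear.
B: ends Mar 19 12:00 at or before H starts Mar 20 01:00 → clear.
C: ends Mar 19 10:00 at or before H starts Mar 20 01:00 → clear.
D: ends Mar 19 14:00 at or before H starts Mar 20 01:00 → clear.
E: starts Mar 19 20:00 before H ends Mar 20 08:00, and ends Mar 20 02:00 after H starts Mar 20 01:00 → overlap.
F: starts Mar 20 02:00 before H ends Mar 20 08:00, and ends Mar 20 12:00 after H starts Mar 20 01:00 → overlap.
G: starts Mar 20 03:00 before H ends Mar 20 08:00, and ends Mar 20 18:00 after H starts Mar 20 01:00 → overlap.
H overlaps E, F, G.

Yes — it overlaps E, F, G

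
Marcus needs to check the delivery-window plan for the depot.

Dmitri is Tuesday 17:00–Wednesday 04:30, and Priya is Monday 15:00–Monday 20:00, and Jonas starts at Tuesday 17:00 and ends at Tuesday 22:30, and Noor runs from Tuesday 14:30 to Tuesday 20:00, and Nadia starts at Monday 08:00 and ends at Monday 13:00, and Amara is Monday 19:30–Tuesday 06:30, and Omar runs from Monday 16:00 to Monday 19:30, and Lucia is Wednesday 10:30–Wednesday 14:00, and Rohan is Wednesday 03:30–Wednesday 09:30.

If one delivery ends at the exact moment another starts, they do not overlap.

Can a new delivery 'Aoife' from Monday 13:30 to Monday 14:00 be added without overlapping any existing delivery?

Nadia: ends Monday 13:00 at or before Aoife starts Monday 13:30 → clear.
Priya: starts Monday 15:00 at or after Aoife ends Monday 14:00 → clear.
Omar: starts Monday 16:00 at or after Aoife ends Monday 14:00 → clear.
Amara: starts Monday 19:30 at or after Aoife ends Monday 14:00 → clear.
Noor: starts Tuesday 14:30 at or after Aoife ends Monday 14:00 → clear.
Jonas: starts Tuesday 17:00 at or after Aoife ends Monday 14:00 → clear.
Dmitri: starts Tuesday 17:00 at or after Aoife ends Monday 14:00 → clear.
Rohan: starts Wednesday 03:30 at or after Aoife ends Monday 14:00 → clear.
Lucia: starts Wednesday 10:30 at or after Aoife ends Monday 14:00 → clear.

Yes — the slot is free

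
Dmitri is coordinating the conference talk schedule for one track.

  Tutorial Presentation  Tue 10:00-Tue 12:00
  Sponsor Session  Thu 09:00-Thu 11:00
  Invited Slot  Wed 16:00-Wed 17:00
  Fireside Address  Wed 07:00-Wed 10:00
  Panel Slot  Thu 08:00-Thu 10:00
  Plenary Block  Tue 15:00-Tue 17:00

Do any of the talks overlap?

Yes

Check each pair: they overlap iff neither finishes before the other starts.
Sorted by start: Tutorial Presentation, Plenary Block, Fireside Address, Invited Slot, Panel Slot, Sponsor Session.
Plenary Block starts after Tutorial Presentation ends, so Tutorial Presentation has no further overlaps.
Fireside Address starts after Plenary Block ends, so Plenary Block has no further overlaps.
Invited Slot starts after Fireside Address ends, so Fireside Address has no further overlaps.
Panel Slot starts after Invited Slot ends, so Invited Slot has no further overlaps.
Sponsor Session starts before Panel Slot ends → Panel Slot and Sponsor Session overlap.
That's a conflict, so the schedule is not conflict-free.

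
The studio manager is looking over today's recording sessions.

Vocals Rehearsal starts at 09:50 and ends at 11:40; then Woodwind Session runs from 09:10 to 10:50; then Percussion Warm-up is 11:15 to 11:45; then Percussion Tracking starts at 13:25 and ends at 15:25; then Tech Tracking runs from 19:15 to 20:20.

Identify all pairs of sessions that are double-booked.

Percussion Warm-up & Vocals Rehearsal, Vocals Rehearsal & Woodwind Session

Sorted by start: Woodwind Session, Vocals Rehearsal, Percussion Warm-up, Percussion Tracking, Tech Tracking.
Vocals Rehearsal starts before Woodwind Session ends → Woodwind Session and Vocals Rehearsal overlap.
Percussion Warm-up starts after Woodwind Session ends — done with Woodwind Session.
Percussion Warm-up starts before Vocals Rehearsal ends → Vocals Rehearsal and Percussion Warm-up overlap.
Percussion Tracking starts after Vocals Rehearsal ends — done with Vocals Rehearsal.
Percussion Tracking starts after Percussion Warm-up ends — done with Percussion Warm-up.
Tech Tracking starts after Percussion Tracking ends.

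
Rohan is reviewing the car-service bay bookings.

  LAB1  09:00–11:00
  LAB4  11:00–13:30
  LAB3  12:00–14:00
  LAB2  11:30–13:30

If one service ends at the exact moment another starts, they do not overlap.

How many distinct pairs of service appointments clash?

3

Sorted by start: LAB1, LAB4, LAB2, LAB3.
LAB4 starts exactly when LAB1 ends (back-to-back, no overlap); LAB1 is clear from here.
LAB2 starts before LAB4 ends → LAB4 and LAB2 overlap.
LAB3 starts before LAB4 ends → LAB4 and LAB3 overlap.
LAB3 starts before LAB2 ends → LAB2 and LAB3 overlap.
Overlapping pairs: LAB2 & LAB3, LAB2 & LAB4, LAB3 & LAB4 — 3 in total.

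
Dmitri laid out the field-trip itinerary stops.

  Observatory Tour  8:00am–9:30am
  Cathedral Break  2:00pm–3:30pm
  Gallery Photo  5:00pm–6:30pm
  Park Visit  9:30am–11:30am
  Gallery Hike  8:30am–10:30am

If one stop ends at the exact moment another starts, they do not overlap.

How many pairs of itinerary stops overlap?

Check each pair: they overlap iff neither finishes before the other starts.
Sorted by start: Observatory Tour, Gallery Hike, Park Visit, Cathedral Break, Gallery Photo.
Gallery Hike starts before Observatory Tour ends → Observatory Tour and Gallery Hike overlap.
Park Visit starts exactly when Observatory Tour ends (back-to-back, no overlap); Observatory Tour is clear from here.
Park Visit starts before Gallery Hike ends → Gallery Hike and Park Visit overlap.
Cathedral Break starts after Gallery Hike ends; Gallery Hike is clear from here.
Cathedral Break starts after Park Visit ends; Park Visit is clear from here.
Gallery Photo starts after Cathedral Break ends.
Overlapping pairs: Gallery Hike & Observatory Tour, Gallery Hike & Park Visit — 2 in total.

2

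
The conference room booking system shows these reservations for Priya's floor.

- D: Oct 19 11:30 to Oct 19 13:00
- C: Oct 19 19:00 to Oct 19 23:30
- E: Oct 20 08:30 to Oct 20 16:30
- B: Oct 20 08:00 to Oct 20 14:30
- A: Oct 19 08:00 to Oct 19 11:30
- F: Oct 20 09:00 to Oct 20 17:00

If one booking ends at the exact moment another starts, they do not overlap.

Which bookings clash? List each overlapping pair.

B & E, B & F, E & F

Sorted by start: A, D, C, B, E, F.
D starts exactly when A ends (back-to-back, no overlap), so A has no further overlaps.
C starts after D ends, so D has no further overlaps.
B starts after C ends, so C has no further overlaps.
E starts before B ends → B and E overlap.
F starts before B ends → B and F overlap.
F starts before E ends → E and F overlap.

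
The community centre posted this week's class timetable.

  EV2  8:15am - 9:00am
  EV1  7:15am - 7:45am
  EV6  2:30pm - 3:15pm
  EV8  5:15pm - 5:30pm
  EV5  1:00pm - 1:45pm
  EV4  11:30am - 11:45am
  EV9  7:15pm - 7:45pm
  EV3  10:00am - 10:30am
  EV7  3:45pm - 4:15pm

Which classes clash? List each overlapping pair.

Check each pair: they overlap iff neither finishes before the other starts.
Sorted by start: EV1, EV2, EV3, EV4, EV5, EV6, EV7, EV8, EV9.
EV2 starts after EV1 ends — done with EV1.
EV3 starts after EV2 ends — done with EV2.
EV4 starts after EV3 ends — done with EV3.
EV5 starts after EV4 ends — done with EV4.
EV6 starts after EV5 ends — done with EV5.
EV7 starts after EV6 ends — done with EV6.
EV8 starts after EV7 ends — done with EV7.
EV9 starts after EV8 ends.

no overlapping pairs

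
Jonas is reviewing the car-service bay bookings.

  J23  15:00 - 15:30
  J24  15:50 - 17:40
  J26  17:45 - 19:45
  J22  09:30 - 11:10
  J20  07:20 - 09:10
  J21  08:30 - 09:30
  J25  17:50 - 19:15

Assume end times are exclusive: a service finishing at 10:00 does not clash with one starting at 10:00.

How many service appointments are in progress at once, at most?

Sweep the timeline, counting +1 at each start and −1 at each end (ends before starts at a tie):
07:20 start J20 → 1
08:30 start J21 → 2
09:10 end J20 → 1
09:30 end J21 → 0
09:30 start J22 → 1
11:10 end J22 → 0
15:00 start J23 → 1
15:30 end J23 → 0
15:50 start J24 → 1
17:40 end J24 → 0
17:45 start J26 → 1
17:50 start J25 → 2
19:15 end J25 → 1
19:45 end J26 → 0
Peak is 2, at 08:30 (J20, J21).

2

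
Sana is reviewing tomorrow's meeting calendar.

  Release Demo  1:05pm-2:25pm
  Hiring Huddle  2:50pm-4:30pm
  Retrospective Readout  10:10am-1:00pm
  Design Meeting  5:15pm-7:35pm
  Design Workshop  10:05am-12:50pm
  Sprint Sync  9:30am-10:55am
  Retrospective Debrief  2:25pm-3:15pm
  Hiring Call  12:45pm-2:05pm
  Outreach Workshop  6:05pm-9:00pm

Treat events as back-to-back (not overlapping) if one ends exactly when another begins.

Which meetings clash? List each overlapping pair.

Design Meeting & Outreach Workshop, Design Workshop & Hiring Call, Design Workshop & Retrospective Readout, Design Workshop & Sprint Sync, Hiring Call & Release Demo, Hiring Call & Retrospective Readout, Hiring Huddle & Retrospective Debrief, Retrospective Readout & Sprint Sync

Check each pair: they overlap iff neither finishes before the other starts.
Sorted by start: Sprint Sync, Design Workshop, Retrospective Readout, Hiring Call, Release Demo, Retrospective Debrief, Hiring Huddle, Design Meeting, Outreach Workshop.
Design Workshop starts before Sprint Sync ends → Sprint Sync and Design Workshop overlap.
Retrospective Readout starts before Sprint Sync ends → Sprint Sync and Retrospective Readout overlap.
Hiring Call starts after Sprint Sync ends — done with Sprint Sync.
Retrospective Readout starts before Design Workshop ends → Design Workshop and Retrospective Readout overlap.
Hiring Call starts before Design Workshop ends → Design Workshop and Hiring Call overlap.
Release Demo starts after Design Workshop ends — done with Design Workshop.
Hiring Call starts before Retrospective Readout ends → Retrospective Readout and Hiring Call overlap.
Release Demo starts after Retrospective Readout ends — done with Retrospective Readout.
Release Demo starts before Hiring Call ends → Hiring Call and Release Demo overlap.
Retrospective Debrief starts after Hiring Call ends — done with Hiring Call.
Retrospective Debrief starts exactly when Release Demo ends (back-to-back, no overlap) — done with Release Demo.
Hiring Huddle starts before Retrospective Debrief ends → Retrospective Debrief and Hiring Huddle overlap.
Design Meeting starts after Retrospective Debrief ends — done with Retrospective Debrief.
Design Meeting starts after Hiring Huddle ends — done with Hiring Huddle.
Outreach Workshop starts before Design Meeting ends → Design Meeting and Outreach Workshop overlap.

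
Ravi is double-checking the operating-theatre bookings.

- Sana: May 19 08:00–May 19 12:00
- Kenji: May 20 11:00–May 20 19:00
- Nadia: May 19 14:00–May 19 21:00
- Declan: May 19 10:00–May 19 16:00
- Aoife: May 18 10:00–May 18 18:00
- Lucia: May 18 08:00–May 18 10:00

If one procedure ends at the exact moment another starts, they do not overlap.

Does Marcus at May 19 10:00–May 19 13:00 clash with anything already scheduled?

Yes — it overlaps Declan, Sana

Lucia: ends May 18 10:00 at or before Marcus starts May 19 10:00 → clear.
Aoife: ends May 18 18:00 at or before Marcus starts May 19 10:00 → clear.
Sana: starts May 19 08:00 before Marcus ends May 19 13:00, and ends May 19 12:00 after Marcus starts May 19 10:00 → overlap.
Declan: starts May 19 10:00 before Marcus ends May 19 13:00, and ends May 19 16:00 after Marcus starts May 19 10:00 → overlap.
Nadia: starts May 19 14:00 at or after Marcus ends May 19 13:00 → clear.
Kenji: starts May 20 11:00 at or after Marcus ends May 19 13:00 → clear.
Marcus overlaps Declan, Sana.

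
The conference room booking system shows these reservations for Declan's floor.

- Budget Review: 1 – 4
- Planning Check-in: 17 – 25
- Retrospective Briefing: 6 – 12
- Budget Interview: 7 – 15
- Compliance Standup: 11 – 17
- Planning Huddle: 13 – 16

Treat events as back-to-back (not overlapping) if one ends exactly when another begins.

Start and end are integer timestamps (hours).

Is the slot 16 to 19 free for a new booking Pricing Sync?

No — it overlaps Compliance Standup, Planning Check-in

Budget Review: ends 4 at or before Pricing Sync starts 16 → clear.
Retrospective Briefing: ends 12 at or before Pricing Sync starts 16 → clear.
Budget Interview: ends 15 at or before Pricing Sync starts 16 → clear.
Compliance Standup: starts 11 before Pricing Sync ends 19, and ends 17 after Pricing Sync starts 16 → overlap.
Planning Huddle: ends 16 at or before Pricing Sync starts 16 → clear.
Planning Check-in: starts 17 before Pricing Sync ends 19, and ends 25 after Pricing Sync starts 16 → overlap.
Pricing Sync overlaps Planning Check-in, Compliance Standup.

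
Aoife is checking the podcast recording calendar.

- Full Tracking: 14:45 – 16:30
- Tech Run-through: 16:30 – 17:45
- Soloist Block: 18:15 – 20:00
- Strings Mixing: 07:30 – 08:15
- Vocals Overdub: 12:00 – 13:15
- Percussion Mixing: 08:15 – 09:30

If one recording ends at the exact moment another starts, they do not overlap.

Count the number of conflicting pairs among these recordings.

0

Sorted by start: Strings Mixing, Percussion Mixing, Vocals Overdub, Full Tracking, Tech Run-through, Soloist Block.
Percussion Mixing starts exactly when Strings Mixing ends (back-to-back, no overlap), so Strings Mixing has no further overlaps.
Vocals Overdub starts after Percussion Mixing ends, so Percussion Mixing has no further overlaps.
Full Tracking starts after Vocals Overdub ends, so Vocals Overdub has no further overlaps.
Tech Run-through starts exactly when Full Tracking ends (back-to-back, no overlap), so Full Tracking has no further overlaps.
Soloist Block starts after Tech Run-through ends.
No pair overlaps.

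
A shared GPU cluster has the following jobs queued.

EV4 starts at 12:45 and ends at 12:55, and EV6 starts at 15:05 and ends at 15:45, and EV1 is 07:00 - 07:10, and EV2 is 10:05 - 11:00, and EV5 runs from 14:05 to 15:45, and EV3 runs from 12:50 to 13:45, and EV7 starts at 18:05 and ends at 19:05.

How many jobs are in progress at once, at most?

Sort all start/end points and keep a running count:
07:00 start EV1 → 1
07:10 end EV1 → 0
10:05 start EV2 → 1
11:00 end EV2 → 0
12:45 start EV4 → 1
12:50 start EV3 → 2
12:55 end EV4 → 1
13:45 end EV3 → 0
14:05 start EV5 → 1
15:05 start EV6 → 2
15:45 end EV5 → 1
15:45 end EV6 → 0
18:05 start EV7 → 1
19:05 end EV7 → 0
Peak is 2, at 12:50 (EV3, EV4).

2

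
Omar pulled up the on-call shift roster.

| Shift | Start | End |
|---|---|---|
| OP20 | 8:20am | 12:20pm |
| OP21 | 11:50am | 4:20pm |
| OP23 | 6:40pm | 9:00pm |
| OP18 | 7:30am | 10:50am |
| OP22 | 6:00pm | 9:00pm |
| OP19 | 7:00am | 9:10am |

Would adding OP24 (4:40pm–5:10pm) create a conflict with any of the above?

No — it doesn't clash with anything

OP19: ends 9:10am at or before OP24 starts 4:40pm → clear.
OP18: ends 10:50am at or before OP24 starts 4:40pm → clear.
OP20: ends 12:20pm at or before OP24 starts 4:40pm → clear.
OP21: ends 4:20pm at or before OP24 starts 4:40pm → clear.
OP22: starts 6:00pm at or after OP24 ends 5:10pm → clear.
OP23: starts 6:40pm at or after OP24 ends 5:10pm → clear.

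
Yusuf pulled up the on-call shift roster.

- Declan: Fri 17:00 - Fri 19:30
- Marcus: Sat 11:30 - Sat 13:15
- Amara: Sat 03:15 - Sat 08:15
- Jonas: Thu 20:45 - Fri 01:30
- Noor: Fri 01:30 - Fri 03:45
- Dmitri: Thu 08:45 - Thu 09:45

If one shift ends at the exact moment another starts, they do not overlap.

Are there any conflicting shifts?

No

Sorted by start: Dmitri, Jonas, Noor, Declan, Amara, Marcus.
Jonas starts after Dmitri ends, so Dmitri has no further overlaps.
Noor starts exactly when Jonas ends (back-to-back, no overlap), so Jonas has no further overlaps.
Declan starts after Noor ends, so Noor has no further overlaps.
Amara starts after Declan ends, so Declan has no further overlaps.
Marcus starts after Amara ends.
Every pair is clear; the schedule has no overlaps.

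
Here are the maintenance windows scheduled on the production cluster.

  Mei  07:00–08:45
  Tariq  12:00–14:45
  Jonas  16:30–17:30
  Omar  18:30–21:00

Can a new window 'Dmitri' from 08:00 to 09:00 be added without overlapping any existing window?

Mei: starts 07:00 before Dmitri ends 09:00, and ends 08:45 after Dmitri starts 08:00 → overlap.
Tariq: starts 12:00 at or after Dmitri ends 09:00 → clear.
Jonas: starts 16:30 at or after Dmitri ends 09:00 → clear.
Omar: starts 18:30 at or after Dmitri ends 09:00 → clear.
Dmitri overlaps Mei.

No — it overlaps Mei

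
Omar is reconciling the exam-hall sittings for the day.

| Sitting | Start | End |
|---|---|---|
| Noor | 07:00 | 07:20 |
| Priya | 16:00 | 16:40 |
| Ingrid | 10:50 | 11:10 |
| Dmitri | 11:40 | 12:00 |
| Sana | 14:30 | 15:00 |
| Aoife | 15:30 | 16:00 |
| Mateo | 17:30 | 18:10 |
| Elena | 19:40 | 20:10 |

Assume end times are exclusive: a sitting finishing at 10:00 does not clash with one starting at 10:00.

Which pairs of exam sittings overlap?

none

Sorted by start: Noor, Ingrid, Dmitri, Sana, Aoife, Priya, Mateo, Elena.
Ingrid starts after Noor ends, so Noor has no further overlaps.
Dmitri starts after Ingrid ends, so Ingrid has no further overlaps.
Sana starts after Dmitri ends, so Dmitri has no further overlaps.
Aoife starts after Sana ends, so Sana has no further overlaps.
Priya starts exactly when Aoife ends (back-to-back, no overlap), so Aoife has no further overlaps.
Mateo starts after Priya ends, so Priya has no further overlaps.
Elena starts after Mateo ends.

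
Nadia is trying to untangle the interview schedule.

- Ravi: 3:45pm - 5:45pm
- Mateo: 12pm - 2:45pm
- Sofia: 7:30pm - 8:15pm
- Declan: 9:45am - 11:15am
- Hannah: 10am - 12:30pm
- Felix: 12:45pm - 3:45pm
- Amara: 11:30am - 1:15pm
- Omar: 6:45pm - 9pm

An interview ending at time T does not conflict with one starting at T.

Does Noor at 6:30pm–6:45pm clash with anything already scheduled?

No — it doesn't clash with anything

Declan: ends 11:15am at or before Noor starts 6:30pm → clear.
Hannah: ends 12:30pm at or before Noor starts 6:30pm → clear.
Amara: ends 1:15pm at or before Noor starts 6:30pm → clear.
Mateo: ends 2:45pm at or before Noor starts 6:30pm → clear.
Felix: ends 3:45pm at or before Noor starts 6:30pm → clear.
Ravi: ends 5:45pm at or before Noor starts 6:30pm → clear.
Omar: starts 6:45pm at or after Noor ends 6:45pm → clear.
Sofia: starts 7:30pm at or after Noor ends 6:45pm → clear.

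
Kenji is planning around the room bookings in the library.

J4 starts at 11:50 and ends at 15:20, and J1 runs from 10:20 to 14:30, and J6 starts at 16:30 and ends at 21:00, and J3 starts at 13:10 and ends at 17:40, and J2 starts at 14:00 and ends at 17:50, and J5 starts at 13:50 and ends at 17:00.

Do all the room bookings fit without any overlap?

Sorted by start: J1, J4, J3, J5, J2, J6.
J4 starts before J1 ends → J1 and J4 overlap.
That's a conflict, so the schedule is not conflict-free.

No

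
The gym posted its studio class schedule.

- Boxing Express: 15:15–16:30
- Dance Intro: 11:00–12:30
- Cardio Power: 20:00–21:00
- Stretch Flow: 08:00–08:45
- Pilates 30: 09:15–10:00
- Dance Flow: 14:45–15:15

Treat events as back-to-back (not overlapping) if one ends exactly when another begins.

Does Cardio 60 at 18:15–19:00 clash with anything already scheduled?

No — it doesn't clash with anything

Stretch Flow: ends 08:45 at or before Cardio 60 starts 18:15 → clear.
Pilates 30: ends 10:00 at or before Cardio 60 starts 18:15 → clear.
Dance Intro: ends 12:30 at or before Cardio 60 starts 18:15 → clear.
Dance Flow: ends 15:15 at or before Cardio 60 starts 18:15 → clear.
Boxing Express: ends 16:30 at or before Cardio 60 starts 18:15 → clear.
Cardio Power: starts 20:00 at or after Cardio 60 ends 19:00 → clear.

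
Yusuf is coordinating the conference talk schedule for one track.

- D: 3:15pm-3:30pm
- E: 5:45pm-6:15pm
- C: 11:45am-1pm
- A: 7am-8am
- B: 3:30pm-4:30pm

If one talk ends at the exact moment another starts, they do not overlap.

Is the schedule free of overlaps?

Sorted by start: A, C, D, B, E.
C starts after A ends, so A has no further overlaps.
D starts after C ends, so C has no further overlaps.
B starts exactly when D ends (back-to-back, no overlap), so D has no further overlaps.
E starts after B ends.
Every pair is clear; the schedule has no overlaps.

Yes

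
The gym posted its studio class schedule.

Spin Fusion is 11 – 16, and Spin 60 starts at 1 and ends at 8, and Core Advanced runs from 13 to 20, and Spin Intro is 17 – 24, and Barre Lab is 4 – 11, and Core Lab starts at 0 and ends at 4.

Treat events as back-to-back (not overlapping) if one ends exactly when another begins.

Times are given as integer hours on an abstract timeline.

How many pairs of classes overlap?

4

Sorted by start: Core Lab, Spin 60, Barre Lab, Spin Fusion, Core Advanced, Spin Intro.
Spin 60 starts before Core Lab ends → Core Lab and Spin 60 overlap.
Barre Lab starts exactly when Core Lab ends (back-to-back, no overlap) — done with Core Lab.
Barre Lab starts before Spin 60 ends → Spin 60 and Barre Lab overlap.
Spin Fusion starts after Spin 60 ends — done with Spin 60.
Spin Fusion starts exactly when Barre Lab ends (back-to-back, no overlap) — done with Barre Lab.
Core Advanced starts before Spin Fusion ends → Spin Fusion and Core Advanced overlap.
Spin Intro starts after Spin Fusion ends.
Spin Intro starts before Core Advanced ends → Core Advanced and Spin Intro overlap.
Overlapping pairs: Barre Lab & Spin 60, Core Advanced & Spin Fusion, Core Advanced & Spin Intro, Core Lab & Spin 60 — 4 in total.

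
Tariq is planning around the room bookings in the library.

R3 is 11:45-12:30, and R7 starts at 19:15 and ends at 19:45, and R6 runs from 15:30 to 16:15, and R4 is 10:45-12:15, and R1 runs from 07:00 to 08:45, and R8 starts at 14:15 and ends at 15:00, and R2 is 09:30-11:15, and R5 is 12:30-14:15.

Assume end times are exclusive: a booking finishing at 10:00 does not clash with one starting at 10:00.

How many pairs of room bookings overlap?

Two intervals overlap when each starts before the other ends.
Sorted by start: R1, R2, R4, R3, R5, R8, R6, R7.
R2 starts after R1 ends — done with R1.
R4 starts before R2 ends → R2 and R4 overlap.
R3 starts after R2 ends — done with R2.
R3 starts before R4 ends → R4 and R3 overlap.
R5 starts after R4 ends — done with R4.
R5 starts exactly when R3 ends (back-to-back, no overlap) — done with R3.
R8 starts exactly when R5 ends (back-to-back, no overlap) — done with R5.
R6 starts after R8 ends — done with R8.
R7 starts after R6 ends.
Overlapping pairs: R2 & R4, R3 & R4 — 2 in total.

2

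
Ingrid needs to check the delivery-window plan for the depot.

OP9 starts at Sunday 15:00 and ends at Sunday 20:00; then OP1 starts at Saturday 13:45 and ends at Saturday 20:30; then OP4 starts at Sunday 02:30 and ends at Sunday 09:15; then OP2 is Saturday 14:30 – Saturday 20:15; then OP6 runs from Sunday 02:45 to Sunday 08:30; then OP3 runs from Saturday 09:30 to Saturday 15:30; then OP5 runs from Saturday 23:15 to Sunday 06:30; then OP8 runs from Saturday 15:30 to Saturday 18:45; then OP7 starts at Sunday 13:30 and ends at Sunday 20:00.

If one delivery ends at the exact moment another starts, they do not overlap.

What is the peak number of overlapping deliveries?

Sort all start/end points and keep a running count:
Saturday 09:30 start OP3 → 1
Saturday 13:45 start OP1 → 2
Saturday 14:30 start OP2 → 3
Saturday 15:30 end OP3 → 2
Saturday 15:30 start OP8 → 3
Saturday 18:45 end OP8 → 2
Saturday 20:15 end OP2 → 1
Saturday 20:30 end OP1 → 0
Saturday 23:15 start OP5 → 1
Sunday 02:30 start OP4 → 2
Sunday 02:45 start OP6 → 3
Sunday 06:30 end OP5 → 2
Sunday 08:30 end OP6 → 1
Sunday 09:15 end OP4 → 0
Sunday 13:30 start OP7 → 1
Sunday 15:00 start OP9 → 2
Sunday 20:00 end OP7 → 1
Sunday 20:00 end OP9 → 0
Peak is 3, at Saturday 14:30 (OP1, OP2, OP3).

3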